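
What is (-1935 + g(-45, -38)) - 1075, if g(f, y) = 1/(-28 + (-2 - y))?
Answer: -24079/8 ≈ -3009.9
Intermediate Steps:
g(f, y) = 1/(-30 - y)
(-1935 + g(-45, -38)) - 1075 = (-1935 - 1/(30 - 38)) - 1075 = (-1935 - 1/(-8)) - 1075 = (-1935 - 1*(-⅛)) - 1075 = (-1935 + ⅛) - 1075 = -15479/8 - 1075 = -24079/8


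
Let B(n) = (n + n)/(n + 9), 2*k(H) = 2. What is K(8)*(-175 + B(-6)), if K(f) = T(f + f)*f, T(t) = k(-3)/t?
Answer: -179/2 ≈ -89.500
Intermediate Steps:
k(H) = 1 (k(H) = (1/2)*2 = 1)
T(t) = 1/t
B(n) = 2*n/(9 + n) (B(n) = (2*n)/(9 + n) = 2*n/(9 + n))
K(f) = 1/2 (K(f) = f/(f + f) = f/((2*f)) = (1/(2*f))*f = 1/2)
K(8)*(-175 + B(-6)) = (-175 + 2*(-6)/(9 - 6))/2 = (-175 + 2*(-6)/3)/2 = (-175 + 2*(-6)*(1/3))/2 = (-175 - 4)/2 = (1/2)*(-179) = -179/2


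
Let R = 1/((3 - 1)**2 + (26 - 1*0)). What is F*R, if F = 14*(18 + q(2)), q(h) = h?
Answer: 28/3 ≈ 9.3333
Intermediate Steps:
R = 1/30 (R = 1/(2**2 + (26 + 0)) = 1/(4 + 26) = 1/30 ≈ 0.033333)
F = 280 (F = 14*(18 + 2) = 14*20 = 280)
F*R = 280*(1/30) = 28/3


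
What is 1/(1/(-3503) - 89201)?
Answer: -3503/312471104 ≈ -1.1211e-5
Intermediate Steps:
1/(1/(-3503) - 89201) = 1/(-1/3503 - 89201) = 1/(-312471104/3503) = -3503/312471104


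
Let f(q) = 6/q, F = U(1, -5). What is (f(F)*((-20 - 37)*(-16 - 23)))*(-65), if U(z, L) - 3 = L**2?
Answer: -433485/14 ≈ -30963.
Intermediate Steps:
U(z, L) = 3 + L**2
F = 28 (F = 3 + (-5)**2 = 3 + 25 = 28)
(f(F)*((-20 - 37)*(-16 - 23)))*(-65) = ((6/28)*((-20 - 37)*(-16 - 23)))*(-65) = ((6*(1/28))*(-57*(-39)))*(-65) = ((3/14)*2223)*(-65) = (6669/14)*(-65) = -433485/14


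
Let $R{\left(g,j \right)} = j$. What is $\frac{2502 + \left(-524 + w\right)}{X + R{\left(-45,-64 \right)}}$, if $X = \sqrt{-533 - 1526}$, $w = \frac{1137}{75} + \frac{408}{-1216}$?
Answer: $- \frac{60581864}{2923625} - \frac{7572733 i \sqrt{2059}}{23389000} \approx -20.721 - 14.692 i$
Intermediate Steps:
$w = \frac{56333}{3800}$ ($w = 1137 \cdot \frac{1}{75} + 408 \left(- \frac{1}{1216}\right) = \frac{379}{25} - \frac{51}{152} = \frac{56333}{3800} \approx 14.824$)
$X = i \sqrt{2059}$ ($X = \sqrt{-2059} = i \sqrt{2059} \approx 45.376 i$)
$\frac{2502 + \left(-524 + w\right)}{X + R{\left(-45,-64 \right)}} = \frac{2502 + \left(-524 + \frac{56333}{3800}\right)}{i \sqrt{2059} - 64} = \frac{2502 - \frac{1934867}{3800}}{-64 + i \sqrt{2059}} = \frac{7572733}{3800 \left(-64 + i \sqrt{2059}\right)}$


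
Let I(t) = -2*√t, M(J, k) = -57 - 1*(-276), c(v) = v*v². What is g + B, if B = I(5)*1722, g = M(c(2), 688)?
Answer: 219 - 3444*√5 ≈ -7482.0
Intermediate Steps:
c(v) = v³
M(J, k) = 219 (M(J, k) = -57 + 276 = 219)
g = 219
B = -3444*√5 (B = -2*√5*1722 = -3444*√5 ≈ -7701.0)
g + B = 219 - 3444*√5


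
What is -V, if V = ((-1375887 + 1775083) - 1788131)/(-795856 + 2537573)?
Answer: 1388935/1741717 ≈ 0.79745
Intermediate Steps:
V = -1388935/1741717 (V = (399196 - 1788131)/1741717 = -1388935*1/1741717 = -1388935/1741717 ≈ -0.79745)
-V = -1*(-1388935/1741717) = 1388935/1741717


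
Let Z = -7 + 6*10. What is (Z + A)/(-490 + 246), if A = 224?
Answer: -277/244 ≈ -1.1352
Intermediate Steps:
Z = 53 (Z = -7 + 60 = 53)
(Z + A)/(-490 + 246) = (53 + 224)/(-490 + 246) = 277/(-244) = 277*(-1/244) = -277/244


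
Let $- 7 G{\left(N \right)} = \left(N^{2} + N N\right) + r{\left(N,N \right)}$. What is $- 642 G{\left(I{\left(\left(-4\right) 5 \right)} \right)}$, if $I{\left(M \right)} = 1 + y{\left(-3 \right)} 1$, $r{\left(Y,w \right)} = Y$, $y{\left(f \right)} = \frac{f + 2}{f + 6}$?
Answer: $\frac{428}{3} \approx 142.67$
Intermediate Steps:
$y{\left(f \right)} = \frac{2 + f}{6 + f}$
$I{\left(M \right)} = \frac{2}{3}$ ($I{\left(M \right)} = 1 + \frac{2 - 3}{6 - 3} \cdot 1 = 1 + \frac{1}{3} \left(-1\right) 1 = 1 - \frac{1}{3} = \frac{2}{3}$)
$G{\left(N \right)} = - \frac{2 N^{2}}{7} - \frac{N}{7}$ ($G{\left(N \right)} = - \frac{\left(N^{2} + N N\right) + N}{7} = - \frac{\left(N^{2} + N^{2}\right) + N}{7} = - \frac{2 N^{2} + N}{7} = - \frac{N + 2 N^{2}}{7} = - \frac{2 N^{2}}{7} - \frac{N}{7}$)
$- 642 G{\left(I{\left(\left(-4\right) 5 \right)} \right)} = - 642 \cdot \frac{1}{7} \cdot \frac{2}{3} \left(-1 - \frac{4}{3}\right) = - 642 \cdot \frac{1}{7} \cdot \frac{2}{3} \left(- \frac{7}{3}\right) = \left(-642\right) \left(- \frac{2}{9}\right) = \frac{428}{3}$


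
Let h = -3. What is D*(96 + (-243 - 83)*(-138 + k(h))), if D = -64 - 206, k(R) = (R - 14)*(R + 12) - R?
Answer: -25375680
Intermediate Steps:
k(R) = -R + (-14 + R)*(12 + R) (k(R) = (-14 + R)*(12 + R) - R = -R + (-14 + R)*(12 + R))
D = -270
D*(96 + (-243 - 83)*(-138 + k(h))) = -270*(96 + (-243 - 83)*(-138 + (-168 + (-3)² - 3*(-3)))) = -270*(96 - 326*(-138 + (-168 + 9 + 9))) = -270*(96 - 326*(-138 - 150)) = -270*(96 - 326*(-288)) = -270*(96 + 93888) = -270*93984 = -25375680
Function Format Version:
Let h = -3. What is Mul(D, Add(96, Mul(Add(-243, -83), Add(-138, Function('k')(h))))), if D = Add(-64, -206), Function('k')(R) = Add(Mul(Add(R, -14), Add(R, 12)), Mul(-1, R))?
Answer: -25375680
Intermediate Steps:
Function('k')(R) = Add(Mul(-1, R), Mul(Add(-14, R), Add(12, R))) (Function('k')(R) = Add(Mul(Add(-14, R), Add(12, R)), Mul(-1, R)) = Add(Mul(-1, R), Mul(Add(-14, R), Add(12, R))))
D = -270
Mul(D, Add(96, Mul(Add(-243, -83), Add(-138, Function('k')(h))))) = Mul(-270, Add(96, Mul(Add(-243, -83), Add(-138, Add(-168, Pow(-3, 2), Mul(-3, -3)))))) = Mul(-270, Add(96, Mul(-326, Add(-138, Add(-168, 9, 9))))) = Mul(-270, Add(96, Mul(-326, Add(-138, -150)))) = Mul(-270, Add(96, Mul(-326, -288))) = Mul(-270, Add(96, 93888)) = Mul(-270, 93984) = -25375680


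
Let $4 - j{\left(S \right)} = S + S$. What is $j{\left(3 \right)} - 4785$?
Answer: $-4787$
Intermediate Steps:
$j{\left(S \right)} = 4 - 2 S$ ($j{\left(S \right)} = 4 - \left(S + S\right) = 4 - 2 S$)
$j{\left(3 \right)} - 4785 = \left(4 - 6\right) - 4785 = -2 - 4785 = -4787$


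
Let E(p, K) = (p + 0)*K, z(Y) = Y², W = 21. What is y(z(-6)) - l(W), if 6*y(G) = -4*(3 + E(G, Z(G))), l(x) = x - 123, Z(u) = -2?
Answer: 148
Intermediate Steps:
l(x) = -123 + x
E(p, K) = K*p (E(p, K) = p*K = K*p)
y(G) = -2 + 4*G/3 (y(G) = (-4*(3 - 2*G))/6 = (-12 + 8*G)/6 = -2 + 4*G/3)
y(z(-6)) - l(W) = (-2 + (4/3)*(-6)²) - (-123 + 21) = (-2 + (4/3)*36) - 1*(-102) = (-2 + 48) + 102 = 46 + 102 = 148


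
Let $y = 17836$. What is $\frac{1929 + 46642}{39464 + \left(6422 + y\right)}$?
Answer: $\frac{48571}{63722} \approx 0.76223$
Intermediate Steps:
$\frac{1929 + 46642}{39464 + \left(6422 + y\right)} = \frac{1929 + 46642}{39464 + \left(6422 + 17836\right)} = \frac{48571}{39464 + 24258} = \frac{48571}{63722}$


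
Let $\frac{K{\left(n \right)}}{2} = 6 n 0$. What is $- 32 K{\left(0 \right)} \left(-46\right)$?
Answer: $0$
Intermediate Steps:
$K{\left(n \right)} = 0$ ($K{\left(n \right)} = 2 \cdot 6 n 0 = 2 \cdot 0 = 0$)
$- 32 K{\left(0 \right)} \left(-46\right) = \left(-32\right) 0 \left(-46\right) = 0 \left(-46\right) = 0$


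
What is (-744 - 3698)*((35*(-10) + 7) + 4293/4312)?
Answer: 3275359783/2156 ≈ 1.5192e+6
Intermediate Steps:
(-744 - 3698)*((35*(-10) + 7) + 4293/4312) = -4442*((-350 + 7) + 4293*(1/4312)) = -4442*(-343 + 4293/4312) = -4442*(-1474723/4312) = 3275359783/2156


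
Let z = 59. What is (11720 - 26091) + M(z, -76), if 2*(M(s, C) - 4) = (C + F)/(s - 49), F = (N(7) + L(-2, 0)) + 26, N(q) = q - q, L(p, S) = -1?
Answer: -287391/20 ≈ -14370.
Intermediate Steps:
N(q) = 0
F = 25 (F = (0 - 1) + 26 = -1 + 26 = 25)
M(s, C) = 4 + (25 + C)/(2*(-49 + s)) (M(s, C) = 4 + ((C + 25)/(s - 49))/2 = 4 + ((25 + C)/(-49 + s))/2 = 4 + (25 + C)/(2*(-49 + s)))
(11720 - 26091) + M(z, -76) = (11720 - 26091) + (-367 - 76 + 8*59)/(2*(-49 + 59)) = -14371 + (½)*(-367 - 76 + 472)/10 = -14371 + (½)*(⅒)*29 = -14371 + 29/20 = -287391/20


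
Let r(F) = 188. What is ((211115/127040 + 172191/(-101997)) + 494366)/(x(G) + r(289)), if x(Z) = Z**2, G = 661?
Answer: 427056361497473/377595119982528 ≈ 1.1310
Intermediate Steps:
((211115/127040 + 172191/(-101997)) + 494366)/(x(G) + r(289)) = ((211115/127040 + 172191/(-101997)) + 494366)/(661**2 + 188) = ((211115*(1/127040) + 172191*(-1/101997)) + 494366)/(436921 + 188) = ((42223/25408 - 57397/33999) + 494366)/437109 = (-22803199/863846592 + 494366)*(1/437109) = (427056361497473/863846592)*(1/437109) = 427056361497473/377595119982528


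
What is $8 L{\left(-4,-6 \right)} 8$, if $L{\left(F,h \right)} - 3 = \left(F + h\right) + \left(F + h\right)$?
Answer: $-1088$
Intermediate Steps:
$L{\left(F,h \right)} = 3 + 2 F + 2 h$ ($L{\left(F,h \right)} = 3 + \left(\left(F + h\right) + \left(F + h\right)\right) = 3 + \left(2 F + 2 h\right) = 3 + 2 F + 2 h$)
$8 L{\left(-4,-6 \right)} 8 = 8 \left(3 + 2 \left(-4\right) + 2 \left(-6\right)\right) 8 = 8 \left(3 - 8 - 12\right) 8 = 8 \left(-17\right) 8 = \left(-136\right) 8 = -1088$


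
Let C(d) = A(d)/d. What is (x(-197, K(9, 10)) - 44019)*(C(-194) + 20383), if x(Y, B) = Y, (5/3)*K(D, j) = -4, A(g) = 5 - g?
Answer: -87417309124/97 ≈ -9.0121e+8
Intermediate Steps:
K(D, j) = -12/5 (K(D, j) = (⅗)*(-4) = -12/5)
C(d) = (5 - d)/d
(x(-197, K(9, 10)) - 44019)*(C(-194) + 20383) = (-197 - 44019)*((5 - 1*(-194))/(-194) + 20383) = -44216*(-(5 + 194)/194 + 20383) = -44216*(-1/194*199 + 20383) = -44216*(-199/194 + 20383) = -44216*3954103/194 = -87417309124/97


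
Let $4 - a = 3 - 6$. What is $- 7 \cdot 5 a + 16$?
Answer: $-229$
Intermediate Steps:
$a = 7$ ($a = 4 - \left(3 - 6\right) = 4 - -3 = 4 + 3 = 7$)
$- 7 \cdot 5 a + 16 = - 7 \cdot 5 \cdot 7 + 16 = \left(-7\right) 35 + 16 = -245 + 16 = -229$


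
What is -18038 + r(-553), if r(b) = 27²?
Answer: -17309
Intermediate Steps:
r(b) = 729
-18038 + r(-553) = -18038 + 729 = -17309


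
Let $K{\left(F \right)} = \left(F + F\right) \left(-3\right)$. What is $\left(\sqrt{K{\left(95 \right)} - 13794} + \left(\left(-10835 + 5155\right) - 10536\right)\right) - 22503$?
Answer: $-38719 + 6 i \sqrt{399} \approx -38719.0 + 119.85 i$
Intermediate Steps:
$K{\left(F \right)} = - 6 F$ ($K{\left(F \right)} = 2 F \left(-3\right) = - 6 F$)
$\left(\sqrt{K{\left(95 \right)} - 13794} + \left(\left(-10835 + 5155\right) - 10536\right)\right) - 22503 = \left(\sqrt{\left(-6\right) 95 - 13794} + \left(\left(-10835 + 5155\right) - 10536\right)\right) - 22503 = \left(\sqrt{-570 - 13794} - 16216\right) - 22503 = \left(\sqrt{-14364} - 16216\right) - 22503 = \left(6 i \sqrt{399} - 16216\right) - 22503 = \left(-16216 + 6 i \sqrt{399}\right) - 22503 = -38719 + 6 i \sqrt{399}$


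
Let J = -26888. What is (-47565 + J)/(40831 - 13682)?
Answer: -74453/27149 ≈ -2.7424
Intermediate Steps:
(-47565 + J)/(40831 - 13682) = (-47565 - 26888)/(40831 - 13682) = -74453/27149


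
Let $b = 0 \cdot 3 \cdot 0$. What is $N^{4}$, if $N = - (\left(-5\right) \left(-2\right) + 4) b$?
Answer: $0$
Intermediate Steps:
$b = 0$ ($b = 0 \cdot 0 = 0$)
$N = 0$ ($N = - (\left(-5\right) \left(-2\right) + 4) 0 = - (10 + 4) 0 = \left(-1\right) 14 \cdot 0 = \left(-14\right) 0 = 0$)
$N^{4} = 0^{4} = 0$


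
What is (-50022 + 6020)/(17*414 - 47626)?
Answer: 22001/20294 ≈ 1.0841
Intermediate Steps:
(-50022 + 6020)/(17*414 - 47626) = -44002/(7038 - 47626) = -44002/(-40588) = -44002*(-1/40588) = 22001/20294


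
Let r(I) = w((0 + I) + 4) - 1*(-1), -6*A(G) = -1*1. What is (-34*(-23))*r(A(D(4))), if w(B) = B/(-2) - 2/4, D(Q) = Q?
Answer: -7429/6 ≈ -1238.2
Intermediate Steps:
w(B) = -1/2 - B/2 (w(B) = B*(-1/2) - 2*1/4 = -B/2 - 1/2 = -1/2 - B/2)
A(G) = 1/6 (A(G) = -(-1)/6 = -1/6*(-1) = 1/6)
r(I) = -3/2 - I/2 (r(I) = (-1/2 - ((0 + I) + 4)/2) - 1*(-1) = (-1/2 - (I + 4)/2) + 1 = (-1/2 - (4 + I)/2) + 1 = (-1/2 + (-2 - I/2)) + 1 = (-5/2 - I/2) + 1 = -3/2 - I/2)
(-34*(-23))*r(A(D(4))) = (-34*(-23))*(-3/2 - 1/2*1/6) = 782*(-3/2 - 1/12) = 782*(-19/12) = -7429/6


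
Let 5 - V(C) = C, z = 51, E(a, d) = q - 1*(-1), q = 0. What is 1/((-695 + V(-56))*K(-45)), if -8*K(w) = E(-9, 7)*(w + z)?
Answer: 2/951 ≈ 0.0021030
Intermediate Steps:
E(a, d) = 1 (E(a, d) = 0 - 1*(-1) = 0 + 1 = 1)
V(C) = 5 - C
K(w) = -51/8 - w/8 (K(w) = -(w + 51)/8 = -(51 + w)/8 = -51/8 - w/8)
1/((-695 + V(-56))*K(-45)) = 1/((-695 + (5 - 1*(-56)))*(-51/8 - 1/8*(-45))) = 1/((-695 + (5 + 56))*(-51/8 + 45/8)) = 1/((-695 + 61)*(-3/4)) = -4/3/(-634) = -1/634*(-4/3) = 2/951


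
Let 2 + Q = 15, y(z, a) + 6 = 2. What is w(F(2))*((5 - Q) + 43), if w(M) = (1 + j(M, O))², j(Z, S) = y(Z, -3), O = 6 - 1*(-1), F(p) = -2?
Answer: 315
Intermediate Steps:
y(z, a) = -4 (y(z, a) = -6 + 2 = -4)
Q = 13 (Q = -2 + 15 = 13)
O = 7 (O = 6 + 1 = 7)
j(Z, S) = -4
w(M) = 9 (w(M) = (1 - 4)² = (-3)² = 9)
w(F(2))*((5 - Q) + 43) = 9*((5 - 1*13) + 43) = 9*((5 - 13) + 43) = 9*(-8 + 43) = 9*35 = 315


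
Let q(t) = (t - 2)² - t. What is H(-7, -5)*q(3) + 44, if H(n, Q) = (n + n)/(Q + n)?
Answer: 125/3 ≈ 41.667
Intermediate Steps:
q(t) = (-2 + t)² - t
H(n, Q) = 2*n/(Q + n) (H(n, Q) = (2*n)/(Q + n) = 2*n/(Q + n))
H(-7, -5)*q(3) + 44 = (2*(-7)/(-5 - 7))*((-2 + 3)² - 1*3) + 44 = (2*(-7)/(-12))*(1² - 3) + 44 = (2*(-7)*(-1/12))*(1 - 3) + 44 = (7/6)*(-2) + 44 = -7/3 + 44 = 125/3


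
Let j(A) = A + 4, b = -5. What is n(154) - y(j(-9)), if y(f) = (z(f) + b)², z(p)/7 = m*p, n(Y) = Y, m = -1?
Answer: -746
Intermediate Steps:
z(p) = -7*p (z(p) = 7*(-p) = -7*p)
j(A) = 4 + A
y(f) = (-5 - 7*f)² (y(f) = (-7*f - 5)² = (-5 - 7*f)²)
n(154) - y(j(-9)) = 154 - (5 + 7*(4 - 9))² = 154 - (5 + 7*(-5))² = 154 - (5 - 35)² = 154 - 1*(-30)² = 154 - 1*900 = 154 - 900 = -746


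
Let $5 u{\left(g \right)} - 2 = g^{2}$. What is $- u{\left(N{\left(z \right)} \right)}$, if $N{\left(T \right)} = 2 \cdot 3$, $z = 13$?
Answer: $- \frac{38}{5} \approx -7.6$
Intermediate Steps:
$N{\left(T \right)} = 6$
$u{\left(g \right)} = \frac{2}{5} + \frac{g^{2}}{5}$
$- u{\left(N{\left(z \right)} \right)} = - (\frac{2}{5} + \frac{6^{2}}{5}) = - (\frac{2}{5} + \frac{1}{5} \cdot 36) = - (\frac{2}{5} + \frac{36}{5}) = \left(-1\right) \frac{38}{5} = - \frac{38}{5}$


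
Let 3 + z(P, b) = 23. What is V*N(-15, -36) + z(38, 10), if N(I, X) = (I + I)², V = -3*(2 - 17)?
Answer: 40520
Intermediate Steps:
z(P, b) = 20 (z(P, b) = -3 + 23 = 20)
V = 45 (V = -3*(-15) = 45)
N(I, X) = 4*I² (N(I, X) = (2*I)² = 4*I²)
V*N(-15, -36) + z(38, 10) = 45*(4*(-15)²) + 20 = 45*(4*225) + 20 = 45*900 + 20 = 40500 + 20 = 40520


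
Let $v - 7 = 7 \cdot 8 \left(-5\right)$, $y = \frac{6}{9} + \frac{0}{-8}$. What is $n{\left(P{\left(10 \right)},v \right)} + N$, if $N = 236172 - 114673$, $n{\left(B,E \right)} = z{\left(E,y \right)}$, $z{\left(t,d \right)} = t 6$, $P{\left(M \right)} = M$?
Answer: $119861$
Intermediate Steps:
$y = \frac{2}{3}$ ($y = 6 \cdot \frac{1}{9} + 0 \left(- \frac{1}{8}\right) = \frac{2}{3} + 0 = \frac{2}{3} \approx 0.66667$)
$v = -273$ ($v = 7 + 7 \cdot 8 \left(-5\right) = 7 + 56 \left(-5\right) = 7 - 280 = -273$)
$z{\left(t,d \right)} = 6 t$
$n{\left(B,E \right)} = 6 E$
$N = 121499$
$n{\left(P{\left(10 \right)},v \right)} + N = 6 \left(-273\right) + 121499 = -1638 + 121499 = 119861$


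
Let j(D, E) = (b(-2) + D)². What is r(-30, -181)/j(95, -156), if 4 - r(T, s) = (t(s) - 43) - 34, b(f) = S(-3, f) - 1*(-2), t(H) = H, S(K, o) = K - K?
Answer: 262/9409 ≈ 0.027846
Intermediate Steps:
S(K, o) = 0
b(f) = 2 (b(f) = 0 - 1*(-2) = 0 + 2 = 2)
j(D, E) = (2 + D)²
r(T, s) = 81 - s (r(T, s) = 4 - ((s - 43) - 34) = 4 - ((-43 + s) - 34) = 4 - (-77 + s) = 4 + (77 - s) = 81 - s)
r(-30, -181)/j(95, -156) = (81 - 1*(-181))/((2 + 95)²) = (81 + 181)/(97²) = 262/9409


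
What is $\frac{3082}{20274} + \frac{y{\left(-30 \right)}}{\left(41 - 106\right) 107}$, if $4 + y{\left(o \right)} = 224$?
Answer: $\frac{1697503}{14100567} \approx 0.12039$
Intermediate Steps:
$y{\left(o \right)} = 220$ ($y{\left(o \right)} = -4 + 224 = 220$)
$\frac{3082}{20274} + \frac{y{\left(-30 \right)}}{\left(41 - 106\right) 107} = \frac{3082}{20274} + \frac{220}{\left(41 - 106\right) 107} = 3082 \cdot \frac{1}{20274} + \frac{220}{\left(-65\right) 107} = \frac{1541}{10137} + \frac{220}{-6955} = \frac{1541}{10137} + 220 \left(- \frac{1}{6955}\right) = \frac{1541}{10137} - \frac{44}{1391} = \frac{1697503}{14100567}$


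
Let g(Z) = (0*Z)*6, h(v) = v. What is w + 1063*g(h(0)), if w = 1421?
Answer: 1421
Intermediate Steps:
g(Z) = 0 (g(Z) = 0*6 = 0)
w + 1063*g(h(0)) = 1421 + 1063*0 = 1421 + 0 = 1421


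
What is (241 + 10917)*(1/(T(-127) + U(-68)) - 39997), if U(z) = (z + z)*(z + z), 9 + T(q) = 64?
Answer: -8279061332668/18551 ≈ -4.4629e+8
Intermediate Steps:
T(q) = 55 (T(q) = -9 + 64 = 55)
U(z) = 4*z**2 (U(z) = (2*z)*(2*z) = 4*z**2)
(241 + 10917)*(1/(T(-127) + U(-68)) - 39997) = (241 + 10917)*(1/(55 + 4*(-68)**2) - 39997) = 11158*(1/(55 + 4*4624) - 39997) = 11158*(1/(55 + 18496) - 39997) = 11158*(1/18551 - 39997) = 11158*(-741984346/18551) = -8279061332668/18551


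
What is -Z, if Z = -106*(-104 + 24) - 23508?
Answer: 15028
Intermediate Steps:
Z = -15028 (Z = -106*(-80) - 23508 = 8480 - 23508 = -15028)
-Z = -1*(-15028) = 15028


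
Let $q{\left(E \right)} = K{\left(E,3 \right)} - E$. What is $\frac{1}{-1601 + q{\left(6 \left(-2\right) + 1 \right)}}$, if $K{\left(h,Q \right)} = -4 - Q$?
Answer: $- \frac{1}{1597} \approx -0.00062617$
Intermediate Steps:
$q{\left(E \right)} = -7 - E$ ($q{\left(E \right)} = \left(-4 - 3\right) - E = -7 - E$)
$\frac{1}{-1601 + q{\left(6 \left(-2\right) + 1 \right)}} = \frac{1}{-1601 - \left(8 - 12\right)} = \frac{1}{-1601 - -4} = \frac{1}{-1601 + \left(-7 + 11\right)} = \frac{1}{-1601 + 4} = \frac{1}{-1597} = - \frac{1}{1597}$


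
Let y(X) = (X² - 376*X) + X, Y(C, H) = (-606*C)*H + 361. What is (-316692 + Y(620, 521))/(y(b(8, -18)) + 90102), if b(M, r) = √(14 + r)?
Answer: -8832597551099/4059106052 - 73524919125*I/4059106052 ≈ -2176.0 - 18.114*I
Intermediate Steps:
Y(C, H) = 361 - 606*C*H (Y(C, H) = -606*C*H + 361 = 361 - 606*C*H)
y(X) = X² - 375*X
(-316692 + Y(620, 521))/(y(b(8, -18)) + 90102) = (-316692 + (361 - 606*620*521))/(√(14 - 18)*(-375 + √(14 - 18)) + 90102) = (-316692 + (361 - 195750120))/(√(-4)*(-375 + √(-4)) + 90102) = (-316692 - 195749759)/((2*I)*(-375 + 2*I) + 90102) = -196066451/(2*I*(-375 + 2*I) + 90102) = -196066451/(90102 + 2*I*(-375 + 2*I))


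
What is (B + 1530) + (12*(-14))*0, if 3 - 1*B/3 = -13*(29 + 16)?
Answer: 3294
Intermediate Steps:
B = 1764 (B = 9 - (-39)*(29 + 16) = 9 - (-39)*45 = 9 - 3*(-585) = 9 + 1755 = 1764)
(B + 1530) + (12*(-14))*0 = (1764 + 1530) + (12*(-14))*0 = 3294 - 168*0 = 3294 + 0 = 3294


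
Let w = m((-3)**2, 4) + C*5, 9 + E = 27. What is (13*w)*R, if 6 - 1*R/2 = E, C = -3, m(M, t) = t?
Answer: 3432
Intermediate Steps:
E = 18 (E = -9 + 27 = 18)
w = -11 (w = 4 - 3*5 = 4 - 15 = -11)
R = -24 (R = 12 - 2*18 = 12 - 36 = -24)
(13*w)*R = (13*(-11))*(-24) = -143*(-24) = 3432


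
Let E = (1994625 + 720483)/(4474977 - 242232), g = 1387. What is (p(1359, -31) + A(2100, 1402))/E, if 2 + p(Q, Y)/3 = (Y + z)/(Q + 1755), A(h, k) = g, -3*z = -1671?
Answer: 15327710255/7116874 ≈ 2153.7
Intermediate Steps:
z = 557 (z = -1/3*(-1671) = 557)
A(h, k) = 1387
p(Q, Y) = -6 + 3*(557 + Y)/(1755 + Q) (p(Q, Y) = -6 + 3*((Y + 557)/(Q + 1755)) = -6 + 3*((557 + Y)/(1755 + Q)) = -6 + 3*(557 + Y)/(1755 + Q))
E = 82276/128265 (E = 2715108/4232745 = 2715108*(1/4232745) = 82276/128265 ≈ 0.64145)
(p(1359, -31) + A(2100, 1402))/E = (3*(-2953 - 31 - 2*1359)/(1755 + 1359) + 1387)/(82276/128265) = (3*(-2953 - 31 - 2718)/3114 + 1387)*(128265/82276) = (3*(1/3114)*(-5702) + 1387)*(128265/82276) = (-2851/519 + 1387)*(128265/82276) = (717002/519)*(128265/82276) = 15327710255/7116874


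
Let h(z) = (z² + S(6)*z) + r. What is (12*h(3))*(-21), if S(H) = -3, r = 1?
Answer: -252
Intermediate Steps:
h(z) = 1 + z² - 3*z (h(z) = (z² - 3*z) + 1 = 1 + z² - 3*z)
(12*h(3))*(-21) = (12*(1 + 3² - 3*3))*(-21) = (12*(1 + 9 - 9))*(-21) = (12*1)*(-21) = 12*(-21) = -252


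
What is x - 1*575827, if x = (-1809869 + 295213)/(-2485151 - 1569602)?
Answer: -2334834741075/4054753 ≈ -5.7583e+5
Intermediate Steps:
x = 1514656/4054753 (x = -1514656/(-4054753) = -1514656*(-1/4054753) = 1514656/4054753 ≈ 0.37355)
x - 1*575827 = 1514656/4054753 - 1*575827 = 1514656/4054753 - 575827 = -2334834741075/4054753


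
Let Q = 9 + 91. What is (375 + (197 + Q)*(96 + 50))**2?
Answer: 1912925169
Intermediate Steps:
Q = 100
(375 + (197 + Q)*(96 + 50))**2 = (375 + (197 + 100)*(96 + 50))**2 = (375 + 297*146)**2 = (375 + 43362)**2 = 43737**2 = 1912925169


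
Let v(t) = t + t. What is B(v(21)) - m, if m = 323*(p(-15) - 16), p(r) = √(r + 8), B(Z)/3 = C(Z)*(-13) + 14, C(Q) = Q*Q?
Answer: -63586 - 323*I*√7 ≈ -63586.0 - 854.58*I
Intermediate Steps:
C(Q) = Q²
v(t) = 2*t
B(Z) = 42 - 39*Z² (B(Z) = 3*(Z²*(-13) + 14) = 3*(-13*Z² + 14) = 3*(14 - 13*Z²) = 42 - 39*Z²)
p(r) = √(8 + r)
m = -5168 + 323*I*√7 (m = 323*(√(8 - 15) - 16) = 323*(√(-7) - 16) = 323*(I*√7 - 16) = 323*(-16 + I*√7) = -5168 + 323*I*√7 ≈ -5168.0 + 854.58*I)
B(v(21)) - m = (42 - 39*(2*21)²) - (-5168 + 323*I*√7) = (42 - 39*42²) + (5168 - 323*I*√7) = (42 - 39*1764) + (5168 - 323*I*√7) = (42 - 68796) + (5168 - 323*I*√7) = -68754 + (5168 - 323*I*√7) = -63586 - 323*I*√7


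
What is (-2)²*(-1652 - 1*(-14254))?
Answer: 50408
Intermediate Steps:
(-2)²*(-1652 - 1*(-14254)) = 4*(-1652 + 14254) = 4*12602 = 50408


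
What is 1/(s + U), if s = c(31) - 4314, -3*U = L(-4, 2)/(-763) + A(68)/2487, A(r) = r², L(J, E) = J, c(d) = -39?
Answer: -5692743/24784048339 ≈ -0.00022969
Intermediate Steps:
U = -3538060/5692743 (U = -(-4/(-763) + 68²/2487)/3 = -(-4*(-1/763) + 4624*(1/2487))/3 = -(4/763 + 4624/2487)/3 = -⅓*3538060/1897581 = -3538060/5692743 ≈ -0.62150)
s = -4353 (s = -39 - 4314 = -4353)
1/(s + U) = 1/(-4353 - 3538060/5692743) = 1/(-24784048339/5692743) = -5692743/24784048339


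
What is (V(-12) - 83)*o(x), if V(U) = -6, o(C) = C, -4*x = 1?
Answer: 89/4 ≈ 22.250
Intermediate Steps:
x = -1/4 (x = -1/4*1 = -1/4 ≈ -0.25000)
(V(-12) - 83)*o(x) = (-6 - 83)*(-1/4) = -89*(-1/4) = 89/4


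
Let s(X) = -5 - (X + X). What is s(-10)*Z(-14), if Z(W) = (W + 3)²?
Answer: 1815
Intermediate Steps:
Z(W) = (3 + W)²
s(X) = -5 - 2*X
s(-10)*Z(-14) = (-5 - 2*(-10))*(3 - 14)² = (-5 + 20)*(-11)² = 15*121 = 1815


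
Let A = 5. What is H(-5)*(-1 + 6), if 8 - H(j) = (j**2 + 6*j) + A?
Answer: 40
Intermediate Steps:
H(j) = 3 - j**2 - 6*j (H(j) = 8 - ((j**2 + 6*j) + 5) = 8 - (5 + j**2 + 6*j) = 8 + (-5 - j**2 - 6*j) = 3 - j**2 - 6*j)
H(-5)*(-1 + 6) = (3 - 1*(-5)**2 - 6*(-5))*(-1 + 6) = (3 - 1*25 + 30)*5 = (3 - 25 + 30)*5 = 8*5 = 40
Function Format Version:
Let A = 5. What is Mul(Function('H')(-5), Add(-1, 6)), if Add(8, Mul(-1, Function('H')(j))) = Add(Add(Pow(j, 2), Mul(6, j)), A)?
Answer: 40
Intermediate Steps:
Function('H')(j) = Add(3, Mul(-1, Pow(j, 2)), Mul(-6, j)) (Function('H')(j) = Add(8, Mul(-1, Add(Add(Pow(j, 2), Mul(6, j)), 5))) = Add(8, Mul(-1, Add(5, Pow(j, 2), Mul(6, j)))) = Add(8, Add(-5, Mul(-1, Pow(j, 2)), Mul(-6, j))) = Add(3, Mul(-1, Pow(j, 2)), Mul(-6, j)))
Mul(Function('H')(-5), Add(-1, 6)) = Mul(Add(3, Mul(-1, Pow(-5, 2)), Mul(-6, -5)), Add(-1, 6)) = Mul(Add(3, Mul(-1, 25), 30), 5) = Mul(Add(3, -25, 30), 5) = Mul(8, 5) = 40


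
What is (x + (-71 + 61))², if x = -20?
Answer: 900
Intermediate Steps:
(x + (-71 + 61))² = (-20 + (-71 + 61))² = (-20 - 10)² = (-30)² = 900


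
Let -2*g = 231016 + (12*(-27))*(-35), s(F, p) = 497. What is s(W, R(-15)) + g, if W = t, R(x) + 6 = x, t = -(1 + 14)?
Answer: -120681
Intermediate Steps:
t = -15 (t = -1*15 = -15)
R(x) = -6 + x
W = -15
g = -121178 (g = -(231016 + (12*(-27))*(-35))/2 = -(231016 - 324*(-35))/2 = -(231016 + 11340)/2 = -1/2*242356 = -121178)
s(W, R(-15)) + g = 497 - 121178 = -120681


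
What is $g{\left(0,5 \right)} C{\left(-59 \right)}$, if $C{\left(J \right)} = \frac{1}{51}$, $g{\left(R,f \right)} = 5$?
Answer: $\frac{5}{51} \approx 0.098039$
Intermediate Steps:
$C{\left(J \right)} = \frac{1}{51}$
$g{\left(0,5 \right)} C{\left(-59 \right)} = 5 \cdot \frac{1}{51} = \frac{5}{51}$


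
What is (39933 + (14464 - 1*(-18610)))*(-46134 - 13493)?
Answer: -4353188389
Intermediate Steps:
(39933 + (14464 - 1*(-18610)))*(-46134 - 13493) = (39933 + (14464 + 18610))*(-59627) = (39933 + 33074)*(-59627) = 73007*(-59627) = -4353188389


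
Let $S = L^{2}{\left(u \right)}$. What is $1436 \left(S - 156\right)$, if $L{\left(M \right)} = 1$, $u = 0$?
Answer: $-222580$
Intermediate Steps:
$S = 1$ ($S = 1^{2} = 1$)
$1436 \left(S - 156\right) = 1436 \left(1 - 156\right) = 1436 \left(-155\right) = -222580$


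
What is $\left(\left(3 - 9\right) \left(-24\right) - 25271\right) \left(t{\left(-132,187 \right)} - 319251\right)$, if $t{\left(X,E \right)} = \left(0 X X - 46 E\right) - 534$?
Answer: $8251380149$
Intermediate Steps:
$t{\left(X,E \right)} = -534 - 46 E$ ($t{\left(X,E \right)} = \left(0 X - 46 E\right) - 534 = \left(0 - 46 E\right) - 534 = - 46 E - 534 = -534 - 46 E$)
$\left(\left(3 - 9\right) \left(-24\right) - 25271\right) \left(t{\left(-132,187 \right)} - 319251\right) = \left(\left(3 - 9\right) \left(-24\right) - 25271\right) \left(\left(-534 - 8602\right) - 319251\right) = \left(\left(-6\right) \left(-24\right) - 25271\right) \left(\left(-534 - 8602\right) - 319251\right) = \left(144 - 25271\right) \left(-9136 - 319251\right) = \left(-25127\right) \left(-328387\right) = 8251380149$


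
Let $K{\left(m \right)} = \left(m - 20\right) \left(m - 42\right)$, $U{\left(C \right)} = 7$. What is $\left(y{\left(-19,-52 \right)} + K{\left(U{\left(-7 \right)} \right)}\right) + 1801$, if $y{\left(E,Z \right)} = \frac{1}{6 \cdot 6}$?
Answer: $\frac{81217}{36} \approx 2256.0$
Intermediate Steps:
$y{\left(E,Z \right)} = \frac{1}{36}$
$K{\left(m \right)} = \left(-42 + m\right) \left(-20 + m\right)$ ($K{\left(m \right)} = \left(-20 + m\right) \left(-42 + m\right) = \left(-42 + m\right) \left(-20 + m\right)$)
$\left(y{\left(-19,-52 \right)} + K{\left(U{\left(-7 \right)} \right)}\right) + 1801 = \left(\frac{1}{36} + \left(840 + 7^{2} - 434\right)\right) + 1801 = \left(\frac{1}{36} + \left(840 + 49 - 434\right)\right) + 1801 = \left(\frac{1}{36} + 455\right) + 1801 = \frac{16381}{36} + 1801 = \frac{81217}{36}$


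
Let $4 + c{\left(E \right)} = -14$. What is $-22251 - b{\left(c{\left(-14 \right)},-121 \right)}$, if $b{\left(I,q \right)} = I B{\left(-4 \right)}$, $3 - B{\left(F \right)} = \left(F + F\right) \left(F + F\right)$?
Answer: $-23349$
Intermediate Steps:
$c{\left(E \right)} = -18$ ($c{\left(E \right)} = -4 - 14 = -18$)
$B{\left(F \right)} = 3 - 4 F^{2}$ ($B{\left(F \right)} = 3 - \left(F + F\right) \left(F + F\right) = 3 - 2 F 2 F = 3 - 4 F^{2}$)
$b{\left(I,q \right)} = - 61 I$ ($b{\left(I,q \right)} = I \left(3 - 4 \left(-4\right)^{2}\right) = I \left(3 - 64\right) = I \left(-61\right) = - 61 I$)
$-22251 - b{\left(c{\left(-14 \right)},-121 \right)} = -22251 - \left(-61\right) \left(-18\right) = -22251 - 1098 = -23349$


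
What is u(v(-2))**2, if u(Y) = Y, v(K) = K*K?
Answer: 16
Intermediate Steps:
v(K) = K**2
u(v(-2))**2 = ((-2)**2)**2 = 4**2 = 16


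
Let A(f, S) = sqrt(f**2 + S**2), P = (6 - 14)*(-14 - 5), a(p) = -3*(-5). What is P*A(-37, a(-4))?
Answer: 152*sqrt(1594) ≈ 6068.6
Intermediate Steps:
a(p) = 15
P = 152 (P = -8*(-19) = 152)
A(f, S) = sqrt(S**2 + f**2)
P*A(-37, a(-4)) = 152*sqrt(15**2 + (-37)**2) = 152*sqrt(225 + 1369) = 152*sqrt(1594)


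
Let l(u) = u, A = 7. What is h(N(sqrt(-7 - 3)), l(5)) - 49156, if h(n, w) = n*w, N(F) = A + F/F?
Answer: -49116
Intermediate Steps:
N(F) = 8 (N(F) = 7 + F/F = 7 + 1 = 8)
h(N(sqrt(-7 - 3)), l(5)) - 49156 = 8*5 - 49156 = 40 - 49156 = -49116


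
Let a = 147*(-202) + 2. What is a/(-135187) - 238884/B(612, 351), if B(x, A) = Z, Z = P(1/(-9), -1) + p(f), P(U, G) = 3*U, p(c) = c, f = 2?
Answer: -7452452728/51995 ≈ -1.4333e+5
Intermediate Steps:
Z = 5/3 (Z = 3/(-9) + 2 = 3*(-1/9) + 2 = -1/3 + 2 = 5/3 ≈ 1.6667)
B(x, A) = 5/3
a = -29692 (a = -29694 + 2 = -29692)
a/(-135187) - 238884/B(612, 351) = -29692/(-135187) - 238884/5/3 = -29692*(-1/135187) - 238884*3/5 = 2284/10399 - 716652/5 = -7452452728/51995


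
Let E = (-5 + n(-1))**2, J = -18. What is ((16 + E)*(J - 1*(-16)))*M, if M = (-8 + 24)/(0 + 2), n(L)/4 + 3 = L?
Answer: -7312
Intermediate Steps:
n(L) = -12 + 4*L
M = 8 (M = 16/2 = 16*(1/2) = 8)
E = 441 (E = (-5 + (-12 + 4*(-1)))**2 = (-5 + (-12 - 4))**2 = (-5 - 16)**2 = (-21)**2 = 441)
((16 + E)*(J - 1*(-16)))*M = ((16 + 441)*(-18 - 1*(-16)))*8 = (457*(-18 + 16))*8 = (457*(-2))*8 = -914*8 = -7312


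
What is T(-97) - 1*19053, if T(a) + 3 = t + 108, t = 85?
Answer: -18863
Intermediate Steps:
T(a) = 190 (T(a) = -3 + (85 + 108) = -3 + 193 = 190)
T(-97) - 1*19053 = 190 - 1*19053 = 190 - 19053 = -18863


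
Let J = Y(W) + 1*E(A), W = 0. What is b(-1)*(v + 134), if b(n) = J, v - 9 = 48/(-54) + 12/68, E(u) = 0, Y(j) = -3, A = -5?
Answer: -21770/51 ≈ -426.86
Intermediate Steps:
v = 1268/153 (v = 9 + (48/(-54) + 12/68) = 9 + (48*(-1/54) + 12*(1/68)) = 9 + (-8/9 + 3/17) = 9 - 109/153 = 1268/153 ≈ 8.2876)
J = -3 (J = -3 + 1*0 = -3 + 0 = -3)
b(n) = -3
b(-1)*(v + 134) = -3*(1268/153 + 134) = -3*21770/153 = -21770/51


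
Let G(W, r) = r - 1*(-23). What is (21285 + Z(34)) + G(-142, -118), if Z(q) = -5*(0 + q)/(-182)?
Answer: 1928375/91 ≈ 21191.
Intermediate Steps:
G(W, r) = 23 + r (G(W, r) = r + 23 = 23 + r)
Z(q) = 5*q/182 (Z(q) = -5*q*(-1/182) = 5*q/182)
(21285 + Z(34)) + G(-142, -118) = (21285 + (5/182)*34) + (23 - 118) = (21285 + 85/91) - 95 = 1937020/91 - 95 = 1928375/91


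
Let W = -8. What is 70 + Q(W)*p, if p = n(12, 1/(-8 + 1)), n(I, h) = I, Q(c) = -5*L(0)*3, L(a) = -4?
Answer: 790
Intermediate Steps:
Q(c) = 60 (Q(c) = -5*(-4)*3 = 20*3 = 60)
p = 12
70 + Q(W)*p = 70 + 60*12 = 70 + 720 = 790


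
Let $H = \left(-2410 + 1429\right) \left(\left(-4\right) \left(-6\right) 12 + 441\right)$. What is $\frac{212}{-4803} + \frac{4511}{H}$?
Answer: $- \frac{57759307}{1144953549} \approx -0.050447$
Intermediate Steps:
$H = -715149$ ($H = - 981 \left(24 \cdot 12 + 441\right) = - 981 \left(288 + 441\right) = \left(-981\right) 729 = -715149$)
$\frac{212}{-4803} + \frac{4511}{H} = \frac{212}{-4803} + \frac{4511}{-715149} = 212 \left(- \frac{1}{4803}\right) + 4511 \left(- \frac{1}{715149}\right) = - \frac{212}{4803} - \frac{4511}{715149} = - \frac{57759307}{1144953549}$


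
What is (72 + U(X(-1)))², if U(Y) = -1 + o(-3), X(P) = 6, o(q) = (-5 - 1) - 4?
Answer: 3721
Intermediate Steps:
o(q) = -10 (o(q) = -6 - 4 = -10)
U(Y) = -11 (U(Y) = -1 - 10 = -11)
(72 + U(X(-1)))² = (72 - 11)² = 61² = 3721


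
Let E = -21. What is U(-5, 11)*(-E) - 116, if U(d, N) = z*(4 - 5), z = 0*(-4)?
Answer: -116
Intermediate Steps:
z = 0
U(d, N) = 0 (U(d, N) = 0*(4 - 5) = 0*(-1) = 0)
U(-5, 11)*(-E) - 116 = 0*(-1*(-21)) - 116 = 0*21 - 116 = 0 - 116 = -116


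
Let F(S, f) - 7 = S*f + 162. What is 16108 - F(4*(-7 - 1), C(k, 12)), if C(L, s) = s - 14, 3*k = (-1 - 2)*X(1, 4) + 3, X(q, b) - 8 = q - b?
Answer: 15875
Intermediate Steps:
X(q, b) = 8 + q - b (X(q, b) = 8 + (q - b) = 8 + q - b)
k = -4 (k = ((-1 - 2)*(8 + 1 - 1*4) + 3)/3 = (-3*(8 + 1 - 4) + 3)/3 = (-3*5 + 3)/3 = (-15 + 3)/3 = (⅓)*(-12) = -4)
C(L, s) = -14 + s
F(S, f) = 169 + S*f (F(S, f) = 7 + (S*f + 162) = 7 + (162 + S*f) = 169 + S*f)
16108 - F(4*(-7 - 1), C(k, 12)) = 16108 - (169 + (4*(-7 - 1))*(-14 + 12)) = 16108 - (169 + (4*(-8))*(-2)) = 16108 - (169 - 32*(-2)) = 16108 - (169 + 64) = 16108 - 1*233 = 16108 - 233 = 15875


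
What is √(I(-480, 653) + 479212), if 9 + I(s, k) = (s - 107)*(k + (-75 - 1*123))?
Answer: √212118 ≈ 460.56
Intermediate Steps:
I(s, k) = -9 + (-198 + k)*(-107 + s) (I(s, k) = -9 + (s - 107)*(k + (-75 - 1*123)) = -9 + (-107 + s)*(k + (-75 - 123)) = -9 + (-107 + s)*(k - 198) = -9 + (-107 + s)*(-198 + k) = -9 + (-198 + k)*(-107 + s))
√(I(-480, 653) + 479212) = √((21177 - 198*(-480) - 107*653 + 653*(-480)) + 479212) = √((21177 + 95040 - 69871 - 313440) + 479212) = √(-267094 + 479212) = √212118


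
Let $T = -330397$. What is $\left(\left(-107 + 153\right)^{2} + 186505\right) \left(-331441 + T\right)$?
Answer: $-124836545398$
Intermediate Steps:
$\left(\left(-107 + 153\right)^{2} + 186505\right) \left(-331441 + T\right) = \left(\left(-107 + 153\right)^{2} + 186505\right) \left(-331441 - 330397\right) = \left(46^{2} + 186505\right) \left(-661838\right) = \left(2116 + 186505\right) \left(-661838\right) = 188621 \left(-661838\right) = -124836545398$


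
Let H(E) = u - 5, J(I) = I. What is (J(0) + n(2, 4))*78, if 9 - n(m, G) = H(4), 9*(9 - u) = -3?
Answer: 364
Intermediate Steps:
u = 28/3 (u = 9 - 1/9*(-3) = 9 + 1/3 = 28/3 ≈ 9.3333)
H(E) = 13/3 (H(E) = 28/3 - 5 = 13/3)
n(m, G) = 14/3 (n(m, G) = 9 - 1*13/3 = 9 - 13/3 = 14/3)
(J(0) + n(2, 4))*78 = (0 + 14/3)*78 = (14/3)*78 = 364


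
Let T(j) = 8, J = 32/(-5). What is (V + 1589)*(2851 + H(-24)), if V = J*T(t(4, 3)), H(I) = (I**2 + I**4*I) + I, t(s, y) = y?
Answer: -61198450269/5 ≈ -1.2240e+10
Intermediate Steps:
J = -32/5 (J = 32*(-1/5) = -32/5 ≈ -6.4000)
H(I) = I + I**2 + I**5 (H(I) = (I**2 + I**5) + I = I + I**2 + I**5)
V = -256/5 (V = -32/5*8 = -256/5 ≈ -51.200)
(V + 1589)*(2851 + H(-24)) = (-256/5 + 1589)*(2851 - 24*(1 - 24 + (-24)**4)) = 7689*(2851 - 24*(1 - 24 + 331776))/5 = 7689*(2851 - 24*331753)/5 = 7689*(2851 - 7962072)/5 = (7689/5)*(-7959221) = -61198450269/5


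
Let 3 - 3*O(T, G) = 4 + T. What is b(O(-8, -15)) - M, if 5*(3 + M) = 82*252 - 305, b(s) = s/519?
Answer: -31675573/7785 ≈ -4068.8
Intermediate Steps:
O(T, G) = -⅓ - T/3 (O(T, G) = 1 - (4 + T)/3 = 1 + (-4/3 - T/3) = -⅓ - T/3)
b(s) = s/519 (b(s) = s*(1/519) = s/519)
M = 20344/5 (M = -3 + (82*252 - 305)/5 = -3 + (20664 - 305)/5 = -3 + (⅕)*20359 = -3 + 20359/5 = 20344/5 ≈ 4068.8)
b(O(-8, -15)) - M = (-⅓ - ⅓*(-8))/519 - 1*20344/5 = (-⅓ + 8/3)/519 - 20344/5 = (1/519)*(7/3) - 20344/5 = 7/1557 - 20344/5 = -31675573/7785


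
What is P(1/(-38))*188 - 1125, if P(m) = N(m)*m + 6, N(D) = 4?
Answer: -319/19 ≈ -16.789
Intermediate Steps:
P(m) = 6 + 4*m (P(m) = 4*m + 6 = 6 + 4*m)
P(1/(-38))*188 - 1125 = (6 + 4/(-38))*188 - 1125 = (6 + 4*(-1/38))*188 - 1125 = (6 - 2/19)*188 - 1125 = (112/19)*188 - 1125 = 21056/19 - 1125 = -319/19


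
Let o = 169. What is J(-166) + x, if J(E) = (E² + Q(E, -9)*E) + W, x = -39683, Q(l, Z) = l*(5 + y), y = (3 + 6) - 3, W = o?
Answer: 291158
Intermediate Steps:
W = 169
y = 6 (y = 9 - 3 = 6)
Q(l, Z) = 11*l (Q(l, Z) = l*(5 + 6) = l*11 = 11*l)
J(E) = 169 + 12*E² (J(E) = (E² + (11*E)*E) + 169 = (E² + 11*E²) + 169 = 12*E² + 169 = 169 + 12*E²)
J(-166) + x = (169 + 12*(-166)²) - 39683 = (169 + 12*27556) - 39683 = (169 + 330672) - 39683 = 330841 - 39683 = 291158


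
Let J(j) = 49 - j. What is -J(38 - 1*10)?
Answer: -21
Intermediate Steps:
-J(38 - 1*10) = -(49 - (38 - 1*10)) = -(49 - (38 - 10)) = -(49 - 1*28) = -(49 - 28) = -1*21 = -21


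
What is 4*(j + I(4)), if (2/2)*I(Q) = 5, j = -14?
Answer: -36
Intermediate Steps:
I(Q) = 5
4*(j + I(4)) = 4*(-14 + 5) = 4*(-9) = -36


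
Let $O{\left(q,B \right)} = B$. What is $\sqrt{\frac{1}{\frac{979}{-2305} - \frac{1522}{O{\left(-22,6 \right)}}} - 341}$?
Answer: $\frac{i \sqrt{21484616062346}}{251006} \approx 18.466 i$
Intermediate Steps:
$\sqrt{\frac{1}{\frac{979}{-2305} - \frac{1522}{O{\left(-22,6 \right)}}} - 341} = \sqrt{\frac{1}{\frac{979}{-2305} - \frac{1522}{6}} - 341} = \sqrt{\frac{1}{979 \left(- \frac{1}{2305}\right) - \frac{761}{3}} - 341} = \sqrt{\frac{1}{- \frac{979}{2305} - \frac{761}{3}} - 341} = \sqrt{\frac{1}{- \frac{1757042}{6915}} - 341} = \sqrt{- \frac{6915}{1757042} - 341} = \sqrt{- \frac{599158237}{1757042}} = \frac{i \sqrt{21484616062346}}{251006}$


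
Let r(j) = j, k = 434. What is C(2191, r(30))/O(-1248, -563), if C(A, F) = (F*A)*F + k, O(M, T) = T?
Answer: -1972334/563 ≈ -3503.3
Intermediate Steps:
C(A, F) = 434 + A*F² (C(A, F) = (F*A)*F + 434 = (A*F)*F + 434 = A*F² + 434 = 434 + A*F²)
C(2191, r(30))/O(-1248, -563) = (434 + 2191*30²)/(-563) = (434 + 2191*900)*(-1/563) = (434 + 1971900)*(-1/563) = 1972334*(-1/563) = -1972334/563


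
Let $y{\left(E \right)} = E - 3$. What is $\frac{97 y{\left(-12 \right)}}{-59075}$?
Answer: $\frac{291}{11815} \approx 0.02463$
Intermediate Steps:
$y{\left(E \right)} = -3 + E$ ($y{\left(E \right)} = E - 3 = -3 + E$)
$\frac{97 y{\left(-12 \right)}}{-59075} = \frac{97 \left(-3 - 12\right)}{-59075} = 97 \left(-15\right) \left(- \frac{1}{59075}\right) = \left(-1455\right) \left(- \frac{1}{59075}\right) = \frac{291}{11815}$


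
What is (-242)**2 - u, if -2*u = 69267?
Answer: 186395/2 ≈ 93198.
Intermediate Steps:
u = -69267/2 (u = -1/2*69267 = -69267/2 ≈ -34634.)
(-242)**2 - u = (-242)**2 - 1*(-69267/2) = 58564 + 69267/2 = 186395/2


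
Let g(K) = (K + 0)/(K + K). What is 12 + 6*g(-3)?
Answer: 15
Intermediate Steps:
g(K) = 1/2 (g(K) = K/((2*K)) = K*(1/(2*K)) = 1/2)
12 + 6*g(-3) = 12 + 6*(1/2) = 12 + 3 = 15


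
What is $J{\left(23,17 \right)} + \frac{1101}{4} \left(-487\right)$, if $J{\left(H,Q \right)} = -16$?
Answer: $- \frac{536251}{4} \approx -1.3406 \cdot 10^{5}$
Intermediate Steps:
$J{\left(23,17 \right)} + \frac{1101}{4} \left(-487\right) = -16 + \frac{1101}{4} \left(-487\right) = -16 - \frac{536187}{4} = - \frac{536251}{4}$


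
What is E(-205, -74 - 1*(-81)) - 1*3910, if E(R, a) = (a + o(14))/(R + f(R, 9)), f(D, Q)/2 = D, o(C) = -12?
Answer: -480929/123 ≈ -3910.0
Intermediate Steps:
f(D, Q) = 2*D
E(R, a) = (-12 + a)/(3*R) (E(R, a) = (a - 12)/(R + 2*R) = (-12 + a)/((3*R)) = (-12 + a)*(1/(3*R)) = (-12 + a)/(3*R))
E(-205, -74 - 1*(-81)) - 1*3910 = (⅓)*(-12 + (-74 - 1*(-81)))/(-205) - 1*3910 = (⅓)*(-1/205)*(-12 + (-74 + 81)) - 3910 = (⅓)*(-1/205)*(-12 + 7) - 3910 = (⅓)*(-1/205)*(-5) - 3910 = 1/123 - 3910 = -480929/123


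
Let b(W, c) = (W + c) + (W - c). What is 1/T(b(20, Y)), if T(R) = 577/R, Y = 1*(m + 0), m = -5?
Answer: 40/577 ≈ 0.069324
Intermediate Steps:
Y = -5 (Y = 1*(-5 + 0) = 1*(-5) = -5)
b(W, c) = 2*W
1/T(b(20, Y)) = 1/(577/((2*20))) = 1/(577/40) = 40/577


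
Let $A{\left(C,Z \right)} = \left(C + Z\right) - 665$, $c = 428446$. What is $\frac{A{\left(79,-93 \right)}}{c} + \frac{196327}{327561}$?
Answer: $\frac{83893103923}{140342200206} \approx 0.59778$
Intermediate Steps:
$A{\left(C,Z \right)} = -665 + C + Z$
$\frac{A{\left(79,-93 \right)}}{c} + \frac{196327}{327561} = \frac{-665 + 79 - 93}{428446} + \frac{196327}{327561} = \left(-679\right) \frac{1}{428446} + 196327 \cdot \frac{1}{327561} = - \frac{679}{428446} + \frac{196327}{327561} = \frac{83893103923}{140342200206}$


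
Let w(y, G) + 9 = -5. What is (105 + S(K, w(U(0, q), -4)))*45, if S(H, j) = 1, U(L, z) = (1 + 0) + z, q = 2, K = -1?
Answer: 4770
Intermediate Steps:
U(L, z) = 1 + z
w(y, G) = -14 (w(y, G) = -9 - 5 = -14)
(105 + S(K, w(U(0, q), -4)))*45 = (105 + 1)*45 = 106*45 = 4770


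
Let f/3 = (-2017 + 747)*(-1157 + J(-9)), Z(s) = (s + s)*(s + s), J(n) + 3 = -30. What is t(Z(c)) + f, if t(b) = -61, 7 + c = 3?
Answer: 4533839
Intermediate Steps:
c = -4 (c = -7 + 3 = -4)
J(n) = -33 (J(n) = -3 - 30 = -33)
Z(s) = 4*s² (Z(s) = (2*s)*(2*s) = 4*s²)
f = 4533900 (f = 3*((-2017 + 747)*(-1157 - 33)) = 3*(-1270*(-1190)) = 3*1511300 = 4533900)
t(Z(c)) + f = -61 + 4533900 = 4533839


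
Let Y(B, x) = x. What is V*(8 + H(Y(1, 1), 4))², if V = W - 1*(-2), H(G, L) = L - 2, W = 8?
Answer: 1000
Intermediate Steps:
H(G, L) = -2 + L
V = 10 (V = 8 - 1*(-2) = 8 + 2 = 10)
V*(8 + H(Y(1, 1), 4))² = 10*(8 + (-2 + 4))² = 10*(8 + 2)² = 10*10² = 10*100 = 1000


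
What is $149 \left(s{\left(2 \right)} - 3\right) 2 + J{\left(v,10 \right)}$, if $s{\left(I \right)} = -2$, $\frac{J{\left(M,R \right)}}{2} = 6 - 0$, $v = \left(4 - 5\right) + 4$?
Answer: $-1478$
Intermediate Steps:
$v = 3$ ($v = -1 + 4 = 3$)
$J{\left(M,R \right)} = 12$ ($J{\left(M,R \right)} = 2 \left(6 - 0\right) = 2 \left(6 + 0\right) = 2 \cdot 6 = 12$)
$149 \left(s{\left(2 \right)} - 3\right) 2 + J{\left(v,10 \right)} = 149 \left(-2 - 3\right) 2 + 12 = 149 \left(\left(-5\right) 2\right) + 12 = 149 \left(-10\right) + 12 = -1490 + 12 = -1478$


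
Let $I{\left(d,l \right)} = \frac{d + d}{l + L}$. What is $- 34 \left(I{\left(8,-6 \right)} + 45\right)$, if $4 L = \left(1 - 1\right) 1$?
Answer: $- \frac{4318}{3} \approx -1439.3$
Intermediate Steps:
$L = 0$ ($L = \frac{\left(1 - 1\right) 1}{4} = \frac{0 \cdot 1}{4} = \frac{1}{4} \cdot 0 = 0$)
$I{\left(d,l \right)} = \frac{2 d}{l}$ ($I{\left(d,l \right)} = \frac{d + d}{l + 0} = \frac{2 d}{l}$)
$- 34 \left(I{\left(8,-6 \right)} + 45\right) = - 34 \left(2 \cdot 8 \frac{1}{-6} + 45\right) = - 34 \left(2 \cdot 8 \left(- \frac{1}{6}\right) + 45\right) = - 34 \left(- \frac{8}{3} + 45\right) = \left(-34\right) \frac{127}{3} = - \frac{4318}{3}$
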